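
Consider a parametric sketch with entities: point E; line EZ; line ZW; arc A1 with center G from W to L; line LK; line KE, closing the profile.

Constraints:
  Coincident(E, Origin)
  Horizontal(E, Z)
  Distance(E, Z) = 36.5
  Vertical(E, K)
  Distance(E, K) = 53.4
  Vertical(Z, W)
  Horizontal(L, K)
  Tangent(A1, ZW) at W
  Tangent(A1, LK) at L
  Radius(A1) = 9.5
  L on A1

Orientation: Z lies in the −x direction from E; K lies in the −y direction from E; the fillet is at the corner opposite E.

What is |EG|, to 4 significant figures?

51.54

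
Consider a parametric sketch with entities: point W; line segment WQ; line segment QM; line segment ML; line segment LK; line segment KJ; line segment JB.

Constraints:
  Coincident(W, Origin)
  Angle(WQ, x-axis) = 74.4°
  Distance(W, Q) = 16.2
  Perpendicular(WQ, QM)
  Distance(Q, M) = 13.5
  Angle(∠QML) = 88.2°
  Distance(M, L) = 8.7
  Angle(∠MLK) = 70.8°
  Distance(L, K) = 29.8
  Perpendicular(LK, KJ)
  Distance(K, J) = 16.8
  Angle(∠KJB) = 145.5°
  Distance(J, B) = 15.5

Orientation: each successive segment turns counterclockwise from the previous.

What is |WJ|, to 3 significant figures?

34.9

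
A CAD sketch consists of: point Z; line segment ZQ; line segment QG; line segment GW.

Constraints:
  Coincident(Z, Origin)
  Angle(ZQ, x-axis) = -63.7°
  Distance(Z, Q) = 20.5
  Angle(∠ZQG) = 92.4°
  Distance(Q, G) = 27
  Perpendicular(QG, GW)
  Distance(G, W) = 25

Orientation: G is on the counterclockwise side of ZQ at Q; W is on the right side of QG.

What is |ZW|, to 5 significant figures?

53.336

∠ZQG = 92.4°, so QG runs at -63.7° + (180° − 92.4°) = 23.900° from the x-axis; with |QG| = 27.0, G = Q + 27.0·(cos 23.900°, sin 23.900°) = (33.768, -7.4391). The perpendicularity gives GW at right angles to QG; with |GW| = 25.0 on the right of QG, W = G + 25.0·(0.40514, -0.91425) = (43.896, -30.295). Then |ZW| = |W − Z| = 53.336.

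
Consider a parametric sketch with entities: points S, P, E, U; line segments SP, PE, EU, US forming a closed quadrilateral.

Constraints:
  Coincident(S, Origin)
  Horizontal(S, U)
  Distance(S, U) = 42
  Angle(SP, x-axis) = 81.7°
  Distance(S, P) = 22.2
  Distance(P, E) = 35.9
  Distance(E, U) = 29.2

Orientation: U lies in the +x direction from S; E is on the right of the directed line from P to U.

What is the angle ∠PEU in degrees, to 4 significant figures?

85.79°

S is at the origin; S and U share the same y with |SU| = 42.0 and U in +x, so U = (42.0, 0). SP runs at 81.7° with |SP| = 22.2, so P = (3.205, 21.97). E is determined by |PE| = 35.9 and |EU| = 29.2 together: it lies at the intersection of circle(P, 35.9) and circle(U, 29.2). With |PU| = 44.58, the foot of the radical line on PU is 27.18 from P and the perpendicular offset is √(35.9² − 27.18²) = 23.45. Taking the right-of-PU solution: E = (15.30, -11.83).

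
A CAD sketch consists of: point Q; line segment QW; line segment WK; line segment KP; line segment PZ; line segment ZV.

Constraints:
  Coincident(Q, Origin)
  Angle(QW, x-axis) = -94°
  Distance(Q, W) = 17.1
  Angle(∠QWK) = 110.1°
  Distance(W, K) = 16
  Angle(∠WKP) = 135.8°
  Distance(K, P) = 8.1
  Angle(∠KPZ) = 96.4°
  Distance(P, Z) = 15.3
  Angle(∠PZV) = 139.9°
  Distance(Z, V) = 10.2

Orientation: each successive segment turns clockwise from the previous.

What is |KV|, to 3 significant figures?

24.1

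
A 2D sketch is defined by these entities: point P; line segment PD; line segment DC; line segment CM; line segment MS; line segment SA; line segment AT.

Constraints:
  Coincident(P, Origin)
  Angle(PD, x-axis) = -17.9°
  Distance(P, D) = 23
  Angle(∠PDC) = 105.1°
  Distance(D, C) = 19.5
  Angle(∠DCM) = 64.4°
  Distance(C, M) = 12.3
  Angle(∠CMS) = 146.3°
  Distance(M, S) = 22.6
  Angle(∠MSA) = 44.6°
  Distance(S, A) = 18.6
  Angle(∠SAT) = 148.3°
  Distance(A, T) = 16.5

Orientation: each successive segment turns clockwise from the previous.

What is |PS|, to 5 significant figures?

0.85705

P is at the origin; PD runs at -17.9° with length 23.0, so D = (21.887, -7.0692). ∠PDC = 105.1° gives DC at -92.800° from the x-axis; with |DC| = 19.5, C = (20.934, -26.546). ∠DCM = 64.4° gives CM at 151.60° from the x-axis; with |CM| = 12.3, M = (10.114, -20.696). ∠CMS = 146.3° gives MS at 117.90° from the x-axis; with |MS| = 22.6, S = (-0.46079, -0.72264). Then |PS| = |S − P| = 0.85705.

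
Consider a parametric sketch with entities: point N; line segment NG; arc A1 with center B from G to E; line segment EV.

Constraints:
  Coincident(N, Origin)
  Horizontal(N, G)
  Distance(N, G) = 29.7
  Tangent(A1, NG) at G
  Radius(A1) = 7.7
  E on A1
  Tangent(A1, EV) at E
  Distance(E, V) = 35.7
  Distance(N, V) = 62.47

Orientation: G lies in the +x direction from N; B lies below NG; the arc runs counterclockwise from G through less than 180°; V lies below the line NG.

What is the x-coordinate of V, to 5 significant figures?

49.069

Checks: |BE| = 7.700 ✓; ∠(BE, EV) = 90.00° ✓; |EV| = 35.70 ✓; |NV| = 62.47 ✓.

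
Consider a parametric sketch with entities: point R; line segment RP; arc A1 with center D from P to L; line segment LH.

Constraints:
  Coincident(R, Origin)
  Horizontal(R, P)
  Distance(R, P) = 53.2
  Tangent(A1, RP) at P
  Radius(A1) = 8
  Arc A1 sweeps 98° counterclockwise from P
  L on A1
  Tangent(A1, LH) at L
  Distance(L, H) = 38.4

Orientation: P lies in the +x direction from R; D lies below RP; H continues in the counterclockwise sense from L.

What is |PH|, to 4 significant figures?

47.21

R is at the origin; R and P share the same y with |RP| = 53.2 and P on the +x side, so P = (53.20, 0.000). Tangency of A1 to RP means the radius DP is perpendicular to RP, so D = P + (0, -8) = (53.20, -8.000). On A1, P sits at bearing 90° from D; a 98° counterclockwise sweep puts L at bearing 188°, so L = D + 8.0·(cos 188°, sin 188°) = (45.28, -9.113). Since A1 is tangent to LH there, DL ⟂ LH, so LH runs along (−sin 188°, cos 188°); with |LH| = 38.4, H = (50.62, -47.14). Then |PH| = |H − P| = 47.21.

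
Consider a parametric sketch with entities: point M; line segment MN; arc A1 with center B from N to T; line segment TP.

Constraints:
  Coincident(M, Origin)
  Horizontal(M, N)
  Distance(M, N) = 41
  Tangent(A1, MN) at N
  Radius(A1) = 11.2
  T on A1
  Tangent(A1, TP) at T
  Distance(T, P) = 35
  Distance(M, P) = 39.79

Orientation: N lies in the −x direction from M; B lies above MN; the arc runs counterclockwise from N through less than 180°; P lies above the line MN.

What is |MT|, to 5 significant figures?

31.661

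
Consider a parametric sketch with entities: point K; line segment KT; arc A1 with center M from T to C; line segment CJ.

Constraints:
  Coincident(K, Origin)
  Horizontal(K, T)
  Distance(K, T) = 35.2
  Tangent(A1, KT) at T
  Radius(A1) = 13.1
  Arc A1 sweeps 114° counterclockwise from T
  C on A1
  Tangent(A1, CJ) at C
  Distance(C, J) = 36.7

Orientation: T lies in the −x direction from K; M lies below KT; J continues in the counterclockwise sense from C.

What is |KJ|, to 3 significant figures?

61.1

K is at the origin; KT is horizontal with |KT| = 35.2 and T on the −x side, so T = (-35.2, 0.00). Tangency of A1 to KT means the radius MT is perpendicular to KT, so M = T + (0, -13.1) = (-35.2, -13.1). On A1, T sits at bearing 90° from M; a 114° counterclockwise sweep puts C at bearing 204°, so C = M + 13.1·(cos 204°, sin 204°) = (-47.2, -18.4). Since A1 is tangent to CJ there, MC ⟂ CJ, so CJ runs along (−sin 204°, cos 204°); with |CJ| = 36.7, J = (-32.2, -52.0). Then |KJ| = |J − K| = 61.1.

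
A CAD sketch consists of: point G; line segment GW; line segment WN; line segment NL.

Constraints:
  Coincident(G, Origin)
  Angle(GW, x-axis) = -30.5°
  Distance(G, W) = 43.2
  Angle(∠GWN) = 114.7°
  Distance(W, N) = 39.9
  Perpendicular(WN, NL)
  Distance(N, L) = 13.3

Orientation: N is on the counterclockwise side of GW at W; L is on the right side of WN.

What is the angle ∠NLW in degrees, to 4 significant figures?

71.57°

∠GWN = 114.7°, so WN runs at -30.5° + (180° − 114.7°) = 34.80° from the x-axis; with |WN| = 39.9, N = W + 39.9·(cos 34.80°, sin 34.80°) = (69.99, 0.8458). The perpendicularity gives NL at right angles to WN; with |NL| = 13.3 on the right of WN, L = N + 13.3·(0.5707, -0.8211) = (77.58, -10.08). Then cos ∠NLW = LN·LW / (|LN||LW|), giving 71.57°.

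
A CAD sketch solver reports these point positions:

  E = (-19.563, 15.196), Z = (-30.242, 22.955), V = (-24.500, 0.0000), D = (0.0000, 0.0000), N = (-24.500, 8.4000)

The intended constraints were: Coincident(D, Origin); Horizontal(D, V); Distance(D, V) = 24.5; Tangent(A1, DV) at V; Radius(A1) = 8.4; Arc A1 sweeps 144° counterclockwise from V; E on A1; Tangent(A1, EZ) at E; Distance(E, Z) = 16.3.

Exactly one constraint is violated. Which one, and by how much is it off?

Distance(E, Z) = 16.3 — off by 3.10.

D = (0.00, 0.00) ✓; D.y = 0.00, V.y = 0.00 ✓; |DV| = 24.50 ✓; ∠(NV, VD) = 90.00° ✓; |NV| = 8.400 ✓; bearing(N→E) − bearing(N→V) = 144.0° ✓; |NE| = 8.400 ✓; ∠(NE, EZ) = 90.00° ✓; |EZ| = 13.20 ✗.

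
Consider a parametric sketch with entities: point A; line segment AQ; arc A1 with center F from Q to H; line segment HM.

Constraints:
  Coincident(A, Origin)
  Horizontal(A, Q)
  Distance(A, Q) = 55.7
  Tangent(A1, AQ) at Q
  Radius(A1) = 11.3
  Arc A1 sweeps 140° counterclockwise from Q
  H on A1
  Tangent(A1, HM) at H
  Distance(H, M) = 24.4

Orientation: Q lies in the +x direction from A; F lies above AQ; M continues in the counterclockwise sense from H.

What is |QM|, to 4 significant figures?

37.43

A is at the origin; AQ is horizontal with |AQ| = 55.7 and Q on the +x side, so Q = (55.70, 0.000). Since A1 is tangent to AQ there, FQ ⟂ AQ, so F = Q + (0, 11.3) = (55.70, 11.30). On A1, Q sits at bearing -90° from F; a 140° counterclockwise sweep puts H at bearing 50°, so H = F + 11.3·(cos 50°, sin 50°) = (62.96, 19.96). Tangency of A1 to HM means the radius FH is perpendicular to HM, so HM runs along (−sin 50°, cos 50°); with |HM| = 24.4, M = (44.27, 35.64). Then |QM| = |M − Q| = 37.43.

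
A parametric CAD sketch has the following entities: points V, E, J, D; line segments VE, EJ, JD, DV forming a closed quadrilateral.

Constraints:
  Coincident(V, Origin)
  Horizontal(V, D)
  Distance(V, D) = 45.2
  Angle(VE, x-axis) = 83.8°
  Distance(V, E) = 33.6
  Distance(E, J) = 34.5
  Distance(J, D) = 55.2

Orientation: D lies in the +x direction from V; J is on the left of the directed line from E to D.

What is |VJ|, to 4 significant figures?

62.18

Checks: |EJ| = 34.50 ✓; |JD| = 55.20 ✓.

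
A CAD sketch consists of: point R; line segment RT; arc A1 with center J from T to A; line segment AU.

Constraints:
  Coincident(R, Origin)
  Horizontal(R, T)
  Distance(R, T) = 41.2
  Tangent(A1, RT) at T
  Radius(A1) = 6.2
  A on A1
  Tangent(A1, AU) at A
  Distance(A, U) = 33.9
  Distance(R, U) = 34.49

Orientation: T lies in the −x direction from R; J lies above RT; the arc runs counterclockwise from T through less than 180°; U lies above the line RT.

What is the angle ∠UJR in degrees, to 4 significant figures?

52.86°

R is at the origin; R and T share the same y with |RT| = 41.2 and T on the −x side, so T = (-41.20, 0.000). The tangent condition forces JT to be normal to RT, so J = T + (0, 6.2) = (-41.20, 6.200). Since JA ⟂ AU (tangency), |JU| = √(6.2² + 33.9²) = 34.46 regardless of where A sits on A1. So U lies on both circle(R, 34.49) and circle(J, 34.46); the above-RT intersection is U = (-16.53, 30.27). A is the foot of the tangent from U: A = (-36.14, 2.614).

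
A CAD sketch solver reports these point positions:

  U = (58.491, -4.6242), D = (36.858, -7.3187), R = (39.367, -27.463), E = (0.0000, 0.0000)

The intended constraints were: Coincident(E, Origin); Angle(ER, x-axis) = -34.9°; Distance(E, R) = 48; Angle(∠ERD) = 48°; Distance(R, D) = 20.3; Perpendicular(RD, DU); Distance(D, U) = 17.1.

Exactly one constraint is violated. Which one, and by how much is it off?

Distance(D, U) = 17.1 — off by 4.70.

E = (0.00, 0.00) ✓; ER at -34.90° ✓; |ER| = 48.00 ✓; ∠ERD = 48.00° ✓; |RD| = 20.30 ✓; ∠(RD, DU) = 90.00° ✓; |DU| = 21.80 ✗.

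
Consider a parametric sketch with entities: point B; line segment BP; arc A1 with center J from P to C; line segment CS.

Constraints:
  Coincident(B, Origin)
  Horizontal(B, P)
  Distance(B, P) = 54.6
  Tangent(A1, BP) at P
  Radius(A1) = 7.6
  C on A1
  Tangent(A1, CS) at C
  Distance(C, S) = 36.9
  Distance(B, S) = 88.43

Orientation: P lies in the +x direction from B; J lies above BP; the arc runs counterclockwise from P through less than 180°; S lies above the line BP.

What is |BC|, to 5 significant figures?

60.955

B is at the origin; B and P share the same y with |BP| = 54.6 and P on the +x side, so P = (54.600, 0.0000). A1 meets BP tangentially, so JP is at right angles to BP, so J = P + (0, 7.6) = (54.600, 7.6000). Since JC ⟂ CS (tangency), |JS| = √(7.6² + 36.9²) = 37.675 regardless of where C sits on A1. So S lies on both circle(B, 88.43) and circle(J, 37.675); the above-BP intersection is S = (81.748, 33.722). C is the foot of the tangent from S: C = (60.866, 3.2992).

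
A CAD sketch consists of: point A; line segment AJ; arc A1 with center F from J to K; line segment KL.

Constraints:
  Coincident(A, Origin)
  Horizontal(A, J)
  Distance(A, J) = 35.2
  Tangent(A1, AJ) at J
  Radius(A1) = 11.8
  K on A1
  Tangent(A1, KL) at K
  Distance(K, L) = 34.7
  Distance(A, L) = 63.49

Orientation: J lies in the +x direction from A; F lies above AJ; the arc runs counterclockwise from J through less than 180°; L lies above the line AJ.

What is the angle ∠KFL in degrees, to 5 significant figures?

71.219°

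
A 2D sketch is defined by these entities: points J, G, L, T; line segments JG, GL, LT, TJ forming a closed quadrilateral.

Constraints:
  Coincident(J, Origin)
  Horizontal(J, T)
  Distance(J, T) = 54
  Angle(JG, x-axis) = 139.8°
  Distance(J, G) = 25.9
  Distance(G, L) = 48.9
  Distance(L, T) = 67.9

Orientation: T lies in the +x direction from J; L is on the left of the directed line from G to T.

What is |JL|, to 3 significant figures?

55.0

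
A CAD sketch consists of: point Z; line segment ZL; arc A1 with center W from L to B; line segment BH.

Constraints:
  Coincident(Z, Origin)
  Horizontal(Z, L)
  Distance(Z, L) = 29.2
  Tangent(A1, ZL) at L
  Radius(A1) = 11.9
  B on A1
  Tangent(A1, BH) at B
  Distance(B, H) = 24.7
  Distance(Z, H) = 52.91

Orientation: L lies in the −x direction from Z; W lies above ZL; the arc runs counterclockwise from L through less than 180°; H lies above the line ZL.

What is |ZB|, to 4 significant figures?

28.25

Z is at the origin; Z and L share the same y with |ZL| = 29.2 and L on the −x side, so L = (-29.20, 0.000). A1 meets ZL tangentially, so WL is at right angles to ZL, so W = L + (0, 11.9) = (-29.20, 11.90). Since WB ⟂ BH (tangency), |WH| = √(11.9² + 24.7²) = 27.42 regardless of where B sits on A1. So H lies on both circle(Z, 52.91) and circle(W, 27.42); the above-ZL intersection is H = (-36.47, 38.34). B is the foot of the tangent from H: B = (-20.23, 19.72).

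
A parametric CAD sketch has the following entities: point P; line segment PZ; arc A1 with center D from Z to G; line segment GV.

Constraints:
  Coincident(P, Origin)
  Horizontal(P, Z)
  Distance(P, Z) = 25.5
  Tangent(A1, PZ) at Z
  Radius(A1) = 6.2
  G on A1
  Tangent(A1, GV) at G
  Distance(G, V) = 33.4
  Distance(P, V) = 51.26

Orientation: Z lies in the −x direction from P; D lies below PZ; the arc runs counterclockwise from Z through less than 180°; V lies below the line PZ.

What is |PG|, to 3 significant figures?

32.3

P is at the origin; PZ is horizontal with |PZ| = 25.5 and Z on the −x side, so Z = (-25.5, 0.00). Since A1 is tangent to PZ there, DZ ⟂ PZ, so D = Z + (0, -6.2) = (-25.5, -6.20). Since DG ⟂ GV (tangency), |DV| = √(6.2² + 33.4²) = 34.0 regardless of where G sits on A1. So V lies on both circle(P, 51.26) and circle(D, 34.0); the below-PZ intersection is V = (-32.8, -39.4). G is the foot of the tangent from V: G = (-31.7, -5.99).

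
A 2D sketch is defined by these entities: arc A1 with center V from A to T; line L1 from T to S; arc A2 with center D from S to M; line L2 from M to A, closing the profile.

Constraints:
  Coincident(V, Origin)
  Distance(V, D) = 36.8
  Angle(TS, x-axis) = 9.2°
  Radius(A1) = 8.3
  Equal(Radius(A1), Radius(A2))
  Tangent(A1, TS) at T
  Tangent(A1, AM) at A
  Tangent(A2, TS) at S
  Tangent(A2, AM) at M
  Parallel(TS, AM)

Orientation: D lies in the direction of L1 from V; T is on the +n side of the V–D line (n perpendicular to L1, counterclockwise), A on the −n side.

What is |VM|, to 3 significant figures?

37.7

The slot axis is L1's direction at 9.2°, so u = (cos 9.2°, sin 9.2°) = (0.987, 0.160) and n = (−sin 9.2°, cos 9.2°) = (-0.160, 0.987). V is at the origin and D lies 36.8 along u from V, so D = 36.8·u = (36.3, 5.88). Tangency of A1 to both parallel lines with radius 8.3 puts T and A at V ± 8.3·n: T = (-1.33, 8.19), A = (1.33, -8.19). Equal radii place S and M the same way about D: S = D + 8.3·n = (35.0, 14.1), M = D − 8.3·n = (37.7, -2.31). Then |VM| = |M − V| = 37.7.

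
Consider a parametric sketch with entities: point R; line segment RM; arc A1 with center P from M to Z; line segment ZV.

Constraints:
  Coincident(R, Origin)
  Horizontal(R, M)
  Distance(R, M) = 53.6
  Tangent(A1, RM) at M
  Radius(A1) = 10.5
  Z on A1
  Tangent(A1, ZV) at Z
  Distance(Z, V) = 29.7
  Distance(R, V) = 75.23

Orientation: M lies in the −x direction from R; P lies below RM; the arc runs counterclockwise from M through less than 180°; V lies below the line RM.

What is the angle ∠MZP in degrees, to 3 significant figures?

44.4°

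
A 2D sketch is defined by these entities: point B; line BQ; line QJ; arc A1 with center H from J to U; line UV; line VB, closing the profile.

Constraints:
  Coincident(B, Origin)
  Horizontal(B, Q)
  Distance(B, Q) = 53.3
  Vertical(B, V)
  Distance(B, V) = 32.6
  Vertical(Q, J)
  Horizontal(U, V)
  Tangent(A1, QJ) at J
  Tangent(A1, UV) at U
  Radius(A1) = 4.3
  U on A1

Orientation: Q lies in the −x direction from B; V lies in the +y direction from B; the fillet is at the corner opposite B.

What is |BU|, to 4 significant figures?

58.85

B is at the origin; BQ is horizontal with |BQ| = 53.3 and Q on the −x side, so Q = (-53.30, 0.000). B and V share the same x with |BV| = 32.6 and V on the +y side, so V = (0.000, 32.60). The virtual corner opposite B is at (-53.30, 32.60). Tangency of A1 to QJ means the radius HJ is perpendicular to QJ and tangency of A1 to UV means the radius HU is perpendicular to UV, with radius 4.3, so the center H sits 4.3 in from both sides at H = (-49.00, 28.30). That places the tangent points at J = (-53.30, 28.30) on QJ and U = (-49.00, 32.60) on UV. Then |BU| = |U − B| = 58.85.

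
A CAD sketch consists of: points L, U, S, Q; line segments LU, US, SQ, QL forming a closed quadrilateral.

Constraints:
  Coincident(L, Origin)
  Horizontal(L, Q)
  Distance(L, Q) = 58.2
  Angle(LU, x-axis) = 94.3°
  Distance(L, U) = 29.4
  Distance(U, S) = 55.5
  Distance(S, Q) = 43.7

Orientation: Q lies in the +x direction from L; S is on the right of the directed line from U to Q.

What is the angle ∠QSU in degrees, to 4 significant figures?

84.30°

Checks: |US| = 55.50 ✓; |SQ| = 43.70 ✓.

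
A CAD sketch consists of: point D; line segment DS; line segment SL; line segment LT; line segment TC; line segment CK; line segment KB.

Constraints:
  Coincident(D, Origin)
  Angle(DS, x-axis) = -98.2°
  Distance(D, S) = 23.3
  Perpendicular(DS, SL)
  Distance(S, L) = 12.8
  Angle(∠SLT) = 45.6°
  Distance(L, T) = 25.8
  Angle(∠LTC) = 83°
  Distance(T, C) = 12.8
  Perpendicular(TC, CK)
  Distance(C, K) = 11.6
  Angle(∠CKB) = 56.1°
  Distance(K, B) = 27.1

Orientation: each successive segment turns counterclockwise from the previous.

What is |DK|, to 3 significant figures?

22.5

∠LTC = 83.0° gives TC at -137° from the x-axis; with |TC| = 12.8, C = (-15.2, -12.8). TC ⟂ CK, so CK runs at -46.8°; with |CK| = 11.6, K = (-7.28, -21.3). Then |DK| = |K − D| = 22.5.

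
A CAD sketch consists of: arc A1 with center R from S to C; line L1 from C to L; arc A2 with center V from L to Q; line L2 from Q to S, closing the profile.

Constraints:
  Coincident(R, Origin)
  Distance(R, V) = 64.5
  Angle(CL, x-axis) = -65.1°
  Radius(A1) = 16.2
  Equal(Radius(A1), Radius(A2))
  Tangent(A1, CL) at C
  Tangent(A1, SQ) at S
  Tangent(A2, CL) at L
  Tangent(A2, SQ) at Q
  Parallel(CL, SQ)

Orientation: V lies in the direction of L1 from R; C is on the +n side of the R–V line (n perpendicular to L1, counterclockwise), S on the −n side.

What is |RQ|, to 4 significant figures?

66.50

The slot axis is L1's direction at -65.1°, so u = (cos -65.1°, sin -65.1°) = (0.4210, -0.9070) and n = (−sin -65.1°, cos -65.1°) = (0.9070, 0.4210). R is at the origin and V lies 64.5 along u from R, so V = 64.5·u = (27.16, -58.50). Tangency of A1 to both parallel lines with radius 16.2 puts C and S at R ± 16.2·n: C = (14.69, 6.821), S = (-14.69, -6.821). Equal radii place L and Q the same way about V: L = V + 16.2·n = (41.85, -51.68), Q = V − 16.2·n = (12.46, -65.33). Then |RQ| = |Q − R| = 66.50.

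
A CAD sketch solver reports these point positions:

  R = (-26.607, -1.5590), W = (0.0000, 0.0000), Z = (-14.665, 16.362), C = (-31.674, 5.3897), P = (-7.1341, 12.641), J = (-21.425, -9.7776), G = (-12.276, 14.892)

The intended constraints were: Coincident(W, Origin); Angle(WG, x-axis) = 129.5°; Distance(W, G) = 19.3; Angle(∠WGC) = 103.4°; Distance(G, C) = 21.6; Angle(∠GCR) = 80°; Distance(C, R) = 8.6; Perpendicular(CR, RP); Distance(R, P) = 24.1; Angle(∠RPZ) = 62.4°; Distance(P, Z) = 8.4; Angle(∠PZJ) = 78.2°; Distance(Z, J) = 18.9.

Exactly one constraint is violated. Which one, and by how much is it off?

Distance(Z, J) = 18.9 — off by 8.10.

W = (0.00, 0.00) ✓; WG at 129.5° ✓; |WG| = 19.30 ✓; ∠WGC = 103.4° ✓; |GC| = 21.60 ✓; ∠GCR = 80.00° ✓; |CR| = 8.600 ✓; ∠(CR, RP) = 90.00° ✓; |RP| = 24.10 ✓; ∠RPZ = 62.39° ✓; |PZ| = 8.400 ✓; ∠PZJ = 78.21° ✓; |ZJ| = 27.00 ✗.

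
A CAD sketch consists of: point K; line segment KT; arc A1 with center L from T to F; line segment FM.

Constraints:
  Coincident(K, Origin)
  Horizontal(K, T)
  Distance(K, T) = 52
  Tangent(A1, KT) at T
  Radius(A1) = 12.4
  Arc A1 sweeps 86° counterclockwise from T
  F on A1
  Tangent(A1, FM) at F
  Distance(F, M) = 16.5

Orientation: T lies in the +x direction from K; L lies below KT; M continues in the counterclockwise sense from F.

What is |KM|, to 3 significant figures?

47.6

K is at the origin; K and T share the same y with |KT| = 52.0 and T on the +x side, so T = (52.0, 0.00). The tangent condition forces LT to be normal to KT, so L = T + (0, -12.4) = (52.0, -12.4). On A1, T sits at bearing 90° from L; an 86° counterclockwise sweep puts F at bearing 176°, so F = L + 12.4·(cos 176°, sin 176°) = (39.6, -11.5). Tangency of A1 to FM means the radius LF is perpendicular to FM, so FM runs along (−sin 176°, cos 176°); with |FM| = 16.5, M = (38.5, -28.0). Then |KM| = |M − K| = 47.6.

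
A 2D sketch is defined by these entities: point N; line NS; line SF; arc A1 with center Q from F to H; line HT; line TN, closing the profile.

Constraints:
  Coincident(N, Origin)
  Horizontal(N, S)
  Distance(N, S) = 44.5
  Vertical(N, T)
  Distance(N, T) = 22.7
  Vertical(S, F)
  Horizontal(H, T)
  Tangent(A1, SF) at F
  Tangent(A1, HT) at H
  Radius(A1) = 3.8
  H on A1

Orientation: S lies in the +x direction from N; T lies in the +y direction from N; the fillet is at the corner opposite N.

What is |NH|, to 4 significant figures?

46.60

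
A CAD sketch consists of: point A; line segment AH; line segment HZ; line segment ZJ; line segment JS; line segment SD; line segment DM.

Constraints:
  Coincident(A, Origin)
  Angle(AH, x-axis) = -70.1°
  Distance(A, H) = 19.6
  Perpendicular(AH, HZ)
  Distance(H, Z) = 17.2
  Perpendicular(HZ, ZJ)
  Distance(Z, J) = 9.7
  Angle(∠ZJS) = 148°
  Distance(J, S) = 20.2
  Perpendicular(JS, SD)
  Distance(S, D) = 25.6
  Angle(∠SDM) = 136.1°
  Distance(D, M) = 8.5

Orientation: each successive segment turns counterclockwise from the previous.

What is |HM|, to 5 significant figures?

18.000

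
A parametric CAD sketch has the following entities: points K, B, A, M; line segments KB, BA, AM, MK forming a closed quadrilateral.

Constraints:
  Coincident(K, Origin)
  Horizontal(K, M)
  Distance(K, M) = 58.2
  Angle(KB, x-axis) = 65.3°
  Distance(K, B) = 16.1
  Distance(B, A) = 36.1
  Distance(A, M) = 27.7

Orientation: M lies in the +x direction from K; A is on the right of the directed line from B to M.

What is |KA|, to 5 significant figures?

34.259

Checks: KB at 65.30° ✓; |BA| = 36.10 ✓; |AM| = 27.70 ✓.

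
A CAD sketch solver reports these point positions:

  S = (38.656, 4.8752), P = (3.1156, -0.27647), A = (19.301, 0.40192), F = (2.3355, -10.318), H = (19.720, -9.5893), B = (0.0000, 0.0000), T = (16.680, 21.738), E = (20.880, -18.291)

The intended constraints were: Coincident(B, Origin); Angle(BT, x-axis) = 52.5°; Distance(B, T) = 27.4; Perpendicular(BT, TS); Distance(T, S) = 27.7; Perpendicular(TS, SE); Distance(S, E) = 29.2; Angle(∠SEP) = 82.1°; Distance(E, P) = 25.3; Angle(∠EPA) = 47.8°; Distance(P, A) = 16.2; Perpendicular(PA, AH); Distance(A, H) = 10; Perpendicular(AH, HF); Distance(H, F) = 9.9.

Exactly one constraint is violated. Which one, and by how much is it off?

Distance(H, F) = 9.9 — off by 7.50.

B = (0.00, 0.00) ✓; BT at 52.50° ✓; |BT| = 27.40 ✓; ∠(BT, TS) = 90.00° ✓; |TS| = 27.70 ✓; ∠(TS, SE) = 90.00° ✓; |SE| = 29.20 ✓; ∠SEP = 82.10° ✓; |EP| = 25.30 ✓; ∠EPA = 47.80° ✓; |PA| = 16.20 ✓; ∠(PA, AH) = 90.00° ✓; |AH| = 10.00 ✓; ∠(AH, HF) = 90.00° ✓; |HF| = 17.40 ✗.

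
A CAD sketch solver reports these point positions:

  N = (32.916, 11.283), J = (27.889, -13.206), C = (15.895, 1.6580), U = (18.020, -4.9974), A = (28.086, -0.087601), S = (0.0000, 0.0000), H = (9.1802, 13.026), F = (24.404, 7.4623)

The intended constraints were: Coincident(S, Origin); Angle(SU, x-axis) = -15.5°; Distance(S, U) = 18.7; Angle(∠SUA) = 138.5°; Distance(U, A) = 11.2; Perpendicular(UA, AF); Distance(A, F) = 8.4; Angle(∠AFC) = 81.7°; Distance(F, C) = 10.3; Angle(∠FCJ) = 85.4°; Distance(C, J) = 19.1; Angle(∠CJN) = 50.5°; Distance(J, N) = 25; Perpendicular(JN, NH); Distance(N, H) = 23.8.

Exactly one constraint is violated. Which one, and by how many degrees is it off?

Perpendicular(JN, NH) — off by 7.40°.

S = (0.00, 0.00) ✓; SU at -15.50° ✓; |SU| = 18.70 ✓; ∠SUA = 138.5° ✓; |UA| = 11.20 ✓; ∠(UA, AF) = 90.00° ✓; |AF| = 8.400 ✓; ∠AFC = 81.70° ✓; |FC| = 10.30 ✓; ∠FCJ = 85.40° ✓; |CJ| = 19.10 ✓; ∠CJN = 50.50° ✓; |JN| = 25.00 ✓; ∠(JN, NH) = 97.40° ✗; |NH| = 23.80 ✓.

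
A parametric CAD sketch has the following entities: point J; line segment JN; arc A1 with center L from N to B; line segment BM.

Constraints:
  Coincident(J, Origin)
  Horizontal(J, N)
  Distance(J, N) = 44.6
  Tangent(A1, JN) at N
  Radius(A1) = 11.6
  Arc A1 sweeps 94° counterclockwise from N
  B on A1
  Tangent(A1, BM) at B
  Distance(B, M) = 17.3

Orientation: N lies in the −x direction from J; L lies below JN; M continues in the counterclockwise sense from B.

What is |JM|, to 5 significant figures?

62.460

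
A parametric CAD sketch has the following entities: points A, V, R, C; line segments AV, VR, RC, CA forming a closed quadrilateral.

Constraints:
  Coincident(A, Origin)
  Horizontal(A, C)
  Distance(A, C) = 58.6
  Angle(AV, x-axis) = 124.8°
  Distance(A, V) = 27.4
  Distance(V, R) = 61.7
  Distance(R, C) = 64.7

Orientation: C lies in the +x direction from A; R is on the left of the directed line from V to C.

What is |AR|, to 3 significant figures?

68.5

Checks: |VR| = 61.70 ✓; |RC| = 64.70 ✓.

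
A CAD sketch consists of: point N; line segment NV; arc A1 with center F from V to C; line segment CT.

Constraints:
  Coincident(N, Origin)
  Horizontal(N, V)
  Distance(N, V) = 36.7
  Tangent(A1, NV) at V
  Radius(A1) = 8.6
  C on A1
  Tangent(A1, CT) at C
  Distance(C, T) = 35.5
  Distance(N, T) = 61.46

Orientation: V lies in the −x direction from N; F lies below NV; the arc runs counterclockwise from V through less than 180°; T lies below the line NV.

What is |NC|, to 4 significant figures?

46.22

Checks: N = (0.00, 0.00) ✓; ∠(FV, VN) = 90.00° ✓; |FC| = 8.600 ✓; ∠(FC, CT) = 90.00° ✓; |CT| = 35.50 ✓; |NT| = 61.46 ✓.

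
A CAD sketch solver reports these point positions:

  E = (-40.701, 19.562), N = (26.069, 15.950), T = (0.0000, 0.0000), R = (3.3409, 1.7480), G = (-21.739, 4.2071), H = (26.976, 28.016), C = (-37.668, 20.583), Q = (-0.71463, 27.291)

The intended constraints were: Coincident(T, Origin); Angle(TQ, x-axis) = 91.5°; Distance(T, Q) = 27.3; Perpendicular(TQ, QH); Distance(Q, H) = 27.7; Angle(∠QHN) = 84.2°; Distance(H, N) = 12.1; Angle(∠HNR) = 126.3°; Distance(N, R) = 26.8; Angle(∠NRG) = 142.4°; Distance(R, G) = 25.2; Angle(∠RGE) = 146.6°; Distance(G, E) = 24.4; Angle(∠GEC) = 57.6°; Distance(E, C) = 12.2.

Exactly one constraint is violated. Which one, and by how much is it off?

Distance(E, C) = 12.2 — off by 9.00.

T = (0.00, 0.00) ✓; TQ at 91.50° ✓; |TQ| = 27.30 ✓; ∠(TQ, QH) = 90.00° ✓; |QH| = 27.70 ✓; ∠QHN = 84.20° ✓; |HN| = 12.10 ✓; ∠HNR = 126.3° ✓; |NR| = 26.80 ✓; ∠NRG = 142.4° ✓; |RG| = 25.20 ✓; ∠RGE = 146.6° ✓; |GE| = 24.40 ✓; ∠GEC = 57.60° ✓; |EC| = 3.200 ✗.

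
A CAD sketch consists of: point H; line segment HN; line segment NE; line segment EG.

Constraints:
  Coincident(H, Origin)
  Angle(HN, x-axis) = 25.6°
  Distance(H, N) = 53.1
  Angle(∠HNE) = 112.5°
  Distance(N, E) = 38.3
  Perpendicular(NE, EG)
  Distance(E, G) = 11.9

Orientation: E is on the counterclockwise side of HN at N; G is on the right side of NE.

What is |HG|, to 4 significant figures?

84.57

H is at the origin; HN runs at 25.6° with length 53.1, so N = 53.1·(cos 25.6°, sin 25.6°) = (47.89, 22.94). ∠HNE = 112.5°, so NE runs at 25.6° + (180° − 112.5°) = 93.10° from the x-axis; with |NE| = 38.3, E = N + 38.3·(cos 93.10°, sin 93.10°) = (45.82, 61.19). The perpendicularity gives EG at right angles to NE; with |EG| = 11.9 on the right of NE, G = E + 11.9·(0.9985, 0.05408) = (57.70, 61.83). Then |HG| = |G − H| = 84.57.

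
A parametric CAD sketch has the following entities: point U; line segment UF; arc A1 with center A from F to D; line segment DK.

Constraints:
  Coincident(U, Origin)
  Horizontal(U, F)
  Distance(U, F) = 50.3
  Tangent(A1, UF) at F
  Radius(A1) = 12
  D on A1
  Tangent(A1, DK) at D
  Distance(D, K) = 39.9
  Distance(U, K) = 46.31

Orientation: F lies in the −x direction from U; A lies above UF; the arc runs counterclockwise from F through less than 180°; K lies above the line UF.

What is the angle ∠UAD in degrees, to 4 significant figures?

14.98°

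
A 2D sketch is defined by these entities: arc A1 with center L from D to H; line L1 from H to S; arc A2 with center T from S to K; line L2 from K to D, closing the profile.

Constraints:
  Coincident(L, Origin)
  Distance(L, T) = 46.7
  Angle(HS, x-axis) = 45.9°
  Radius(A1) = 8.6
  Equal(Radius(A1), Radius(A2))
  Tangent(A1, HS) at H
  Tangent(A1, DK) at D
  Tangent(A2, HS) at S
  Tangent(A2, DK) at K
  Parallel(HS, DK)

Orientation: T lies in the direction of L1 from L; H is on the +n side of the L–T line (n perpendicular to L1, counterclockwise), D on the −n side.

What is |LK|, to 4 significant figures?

47.49

The slot axis is L1's direction at 45.9°, so u = (cos 45.9°, sin 45.9°) = (0.6959, 0.7181) and n = (−sin 45.9°, cos 45.9°) = (-0.7181, 0.6959). L is at the origin and T lies 46.7 along u from L, so T = 46.7·u = (32.50, 33.54). Tangency of A1 to both parallel lines with radius 8.6 puts H and D at L ± 8.6·n: H = (-6.176, 5.985), D = (6.176, -5.985). Equal radii place S and K the same way about T: S = T + 8.6·n = (26.32, 39.52), K = T − 8.6·n = (38.68, 27.55). Then |LK| = |K − L| = 47.49.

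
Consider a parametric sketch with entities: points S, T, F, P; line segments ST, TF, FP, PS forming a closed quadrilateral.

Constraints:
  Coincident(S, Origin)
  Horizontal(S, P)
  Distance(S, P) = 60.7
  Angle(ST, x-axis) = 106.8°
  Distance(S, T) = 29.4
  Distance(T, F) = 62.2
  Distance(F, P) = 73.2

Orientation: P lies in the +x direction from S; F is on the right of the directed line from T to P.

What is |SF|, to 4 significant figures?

34.16

S is at the origin; SP is horizontal with |SP| = 60.7 and P in +x, so P = (60.7, 0). ST runs at 106.8° with |ST| = 29.4, so T = (-8.498, 28.15). F is determined by |TF| = 62.2 and |FP| = 73.2 together: it lies at the intersection of circle(T, 62.2) and circle(P, 73.2). With |TP| = 74.70, the foot of the radical line on TP is 27.38 from T and the perpendicular offset is √(62.2² − 27.38²) = 55.85. Taking the right-of-TP solution: F = (-4.175, -33.90).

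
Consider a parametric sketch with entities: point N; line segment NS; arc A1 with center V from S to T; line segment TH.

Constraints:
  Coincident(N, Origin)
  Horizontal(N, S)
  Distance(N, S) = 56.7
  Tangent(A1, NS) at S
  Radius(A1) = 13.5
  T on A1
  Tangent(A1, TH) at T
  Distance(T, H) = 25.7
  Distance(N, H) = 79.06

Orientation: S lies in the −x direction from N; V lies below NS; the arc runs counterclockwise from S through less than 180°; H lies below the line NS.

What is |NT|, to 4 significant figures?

71.66

N is at the origin; NS is horizontal with |NS| = 56.7 and S on the −x side, so S = (-56.70, 0.000). A1 meets NS tangentially, so VS is at right angles to NS, so V = S + (0, -13.5) = (-56.70, -13.50). Since VT ⟂ TH (tangency), |VH| = √(13.5² + 25.7²) = 29.03 regardless of where T sits on A1. So H lies on both circle(N, 79.06) and circle(V, 29.03); the below-NS intersection is H = (-68.07, -40.21). T is the foot of the tangent from H: T = (-70.16, -14.60).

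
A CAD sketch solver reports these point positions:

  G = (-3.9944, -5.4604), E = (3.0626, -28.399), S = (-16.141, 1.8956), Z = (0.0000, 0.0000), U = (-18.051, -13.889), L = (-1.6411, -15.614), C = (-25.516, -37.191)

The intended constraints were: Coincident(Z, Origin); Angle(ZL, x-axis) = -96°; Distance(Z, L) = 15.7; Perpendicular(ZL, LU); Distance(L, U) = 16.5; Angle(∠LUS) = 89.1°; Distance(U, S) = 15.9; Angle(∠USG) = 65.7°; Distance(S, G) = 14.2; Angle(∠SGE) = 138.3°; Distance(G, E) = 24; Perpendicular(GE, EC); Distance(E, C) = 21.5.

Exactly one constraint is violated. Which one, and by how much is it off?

Distance(E, C) = 21.5 — off by 8.40.

Z = (0.00, 0.00) ✓; ZL at -96.00° ✓; |ZL| = 15.70 ✓; ∠(ZL, LU) = 90.00° ✓; |LU| = 16.50 ✓; ∠LUS = 89.10° ✓; |US| = 15.90 ✓; ∠USG = 65.70° ✓; |SG| = 14.20 ✓; ∠SGE = 138.3° ✓; |GE| = 24.00 ✓; ∠(GE, EC) = 90.00° ✓; |EC| = 29.90 ✗.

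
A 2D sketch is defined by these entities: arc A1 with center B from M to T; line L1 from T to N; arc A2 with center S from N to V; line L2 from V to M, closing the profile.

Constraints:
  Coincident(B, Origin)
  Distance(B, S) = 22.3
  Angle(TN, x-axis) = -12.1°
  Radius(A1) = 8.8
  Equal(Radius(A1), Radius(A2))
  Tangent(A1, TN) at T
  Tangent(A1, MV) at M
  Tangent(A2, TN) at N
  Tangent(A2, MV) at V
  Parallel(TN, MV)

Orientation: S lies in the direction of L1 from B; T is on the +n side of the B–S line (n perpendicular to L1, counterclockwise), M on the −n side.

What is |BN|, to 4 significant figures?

23.97

Tangency of A1 to both parallel lines with radius 8.8 puts T and M at B ± 8.8·n: T = (1.845, 8.604), M = (-1.845, -8.604). Equal radii place N and V the same way about S: N = S + 8.8·n = (23.65, 3.930), V = S − 8.8·n = (19.96, -13.28). Then |BN| = |N − B| = 23.97.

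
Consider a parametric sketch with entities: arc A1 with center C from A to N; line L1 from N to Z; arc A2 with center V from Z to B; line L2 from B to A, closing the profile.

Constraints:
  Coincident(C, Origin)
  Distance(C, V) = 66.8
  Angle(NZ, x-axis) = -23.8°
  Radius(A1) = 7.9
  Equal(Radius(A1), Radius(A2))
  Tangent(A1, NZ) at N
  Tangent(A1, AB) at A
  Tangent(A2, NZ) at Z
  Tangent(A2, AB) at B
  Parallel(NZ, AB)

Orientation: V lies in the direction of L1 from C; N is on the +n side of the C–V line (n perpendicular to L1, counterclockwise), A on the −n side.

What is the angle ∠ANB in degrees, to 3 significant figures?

76.7°

Tangency of A1 to both parallel lines with radius 7.9 puts N and A at C ± 7.9·n: N = (3.19, 7.23), A = (-3.19, -7.23). Equal radii place Z and B the same way about V: Z = V + 7.9·n = (64.3, -19.7), B = V − 7.9·n = (57.9, -34.2). Then cos ∠ANB = NA·NB / (|NA||NB|), giving 76.7°.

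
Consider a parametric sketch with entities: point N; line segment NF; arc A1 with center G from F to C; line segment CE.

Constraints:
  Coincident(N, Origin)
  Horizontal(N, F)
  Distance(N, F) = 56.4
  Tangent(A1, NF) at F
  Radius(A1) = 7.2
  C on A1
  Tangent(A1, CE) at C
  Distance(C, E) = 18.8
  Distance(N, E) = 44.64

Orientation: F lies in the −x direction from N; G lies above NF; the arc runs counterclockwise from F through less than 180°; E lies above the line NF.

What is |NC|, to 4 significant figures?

50.42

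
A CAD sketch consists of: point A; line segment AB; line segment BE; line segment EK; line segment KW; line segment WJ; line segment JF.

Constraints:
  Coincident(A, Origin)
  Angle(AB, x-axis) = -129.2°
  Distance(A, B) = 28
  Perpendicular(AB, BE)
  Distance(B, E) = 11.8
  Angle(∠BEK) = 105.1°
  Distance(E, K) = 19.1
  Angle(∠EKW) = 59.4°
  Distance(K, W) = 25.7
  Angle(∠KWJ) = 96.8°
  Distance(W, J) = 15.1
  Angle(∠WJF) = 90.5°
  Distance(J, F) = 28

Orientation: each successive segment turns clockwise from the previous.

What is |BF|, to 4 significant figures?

22.02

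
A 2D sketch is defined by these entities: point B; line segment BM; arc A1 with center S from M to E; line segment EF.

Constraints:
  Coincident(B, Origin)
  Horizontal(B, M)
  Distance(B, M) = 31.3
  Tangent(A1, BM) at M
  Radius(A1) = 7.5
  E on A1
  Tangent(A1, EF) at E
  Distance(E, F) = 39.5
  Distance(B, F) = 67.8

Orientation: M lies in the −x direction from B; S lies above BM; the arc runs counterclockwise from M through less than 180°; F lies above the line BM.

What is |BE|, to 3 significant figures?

29.1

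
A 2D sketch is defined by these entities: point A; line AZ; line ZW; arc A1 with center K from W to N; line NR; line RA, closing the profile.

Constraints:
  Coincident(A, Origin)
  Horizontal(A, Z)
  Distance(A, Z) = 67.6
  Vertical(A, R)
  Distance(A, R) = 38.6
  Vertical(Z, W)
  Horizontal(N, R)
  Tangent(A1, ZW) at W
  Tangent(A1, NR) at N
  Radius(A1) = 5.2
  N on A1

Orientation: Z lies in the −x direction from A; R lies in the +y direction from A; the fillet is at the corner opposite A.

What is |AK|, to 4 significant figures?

70.78

A is at the origin; AZ is horizontal with |AZ| = 67.6 and Z on the −x side, so Z = (-67.60, 0.000). A and R share the same x with |AR| = 38.6 and R on the +y side, so R = (0.000, 38.60). The virtual corner opposite A is at (-67.60, 38.60). Tangency of A1 to ZW means the radius KW is perpendicular to ZW and tangency of A1 to NR means the radius KN is perpendicular to NR, with radius 5.2, so the center K sits 5.2 in from both sides at K = (-62.40, 33.40). Then |AK| = |K − A| = 70.78.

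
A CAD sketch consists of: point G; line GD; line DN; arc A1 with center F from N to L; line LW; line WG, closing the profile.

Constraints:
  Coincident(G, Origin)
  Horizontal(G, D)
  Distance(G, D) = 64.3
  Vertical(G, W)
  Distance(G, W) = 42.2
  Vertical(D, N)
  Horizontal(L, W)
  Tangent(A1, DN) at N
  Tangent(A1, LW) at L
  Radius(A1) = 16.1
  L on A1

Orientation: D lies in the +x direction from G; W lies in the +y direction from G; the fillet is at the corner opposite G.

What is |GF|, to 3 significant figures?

54.8

G is at the origin; G and D share the same y with |GD| = 64.3 and D on the +x side, so D = (64.3, 0.00). G and W share the same x with |GW| = 42.2 and W on the +y side, so W = (0.00, 42.2). The virtual corner opposite G is at (64.3, 42.2). Since A1 is tangent to DN there, FN ⟂ DN and since A1 is tangent to LW there, FL ⟂ LW, with radius 16.1, so the center F sits 16.1 in from both sides at F = (48.2, 26.1). Then |GF| = |F − G| = 54.8.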